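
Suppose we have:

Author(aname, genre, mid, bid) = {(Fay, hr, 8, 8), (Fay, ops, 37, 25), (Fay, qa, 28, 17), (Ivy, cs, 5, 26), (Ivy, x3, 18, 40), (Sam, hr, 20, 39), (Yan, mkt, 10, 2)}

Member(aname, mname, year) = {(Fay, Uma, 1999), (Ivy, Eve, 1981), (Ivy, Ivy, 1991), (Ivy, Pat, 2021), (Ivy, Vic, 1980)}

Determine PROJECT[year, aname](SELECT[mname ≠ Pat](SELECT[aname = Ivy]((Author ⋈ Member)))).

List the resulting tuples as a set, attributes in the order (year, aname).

Joining Author and Member on aname yields {(Fay, hr, 8, 8, Uma, 1999), (Fay, ops, 37, 25, Uma, 1999), (Fay, qa, 28, 17, Uma, 1999), (Ivy, cs, 5, 26, Eve, 1981), (Ivy, cs, 5, 26, Ivy, 1991), (Ivy, cs, 5, 26, Pat, 2021), (Ivy, cs, 5, 26, Vic, 1980), (Ivy, x3, 18, 40, Eve, 1981), (Ivy, x3, 18, 40, Ivy, 1991), (Ivy, x3, 18, 40, Pat, 2021), (Ivy, x3, 18, 40, Vic, 1980)}.
σ[aname = Ivy]: keep tuples satisfying aname = Ivy → {(Ivy, cs, 5, 26, Eve, 1981), (Ivy, cs, 5, 26, Ivy, 1991), (Ivy, cs, 5, 26, Pat, 2021), (Ivy, cs, 5, 26, Vic, 1980), (Ivy, x3, 18, 40, Eve, 1981), (Ivy, x3, 18, 40, Ivy, 1991), (Ivy, x3, 18, 40, Pat, 2021), (Ivy, x3, 18, 40, Vic, 1980)}
σ[mname ≠ Pat]: keep tuples satisfying mname ≠ Pat → {(Ivy, cs, 5, 26, Eve, 1981), (Ivy, cs, 5, 26, Ivy, 1991), (Ivy, cs, 5, 26, Vic, 1980), (Ivy, x3, 18, 40, Eve, 1981), (Ivy, x3, 18, 40, Ivy, 1991), (Ivy, x3, 18, 40, Vic, 1980)}
Projecting to year, aname (3 duplicate(s) eliminated): {(1980, Ivy), (1981, Ivy), (1991, Ivy)}

{(1980, Ivy), (1981, Ivy), (1991, Ivy)}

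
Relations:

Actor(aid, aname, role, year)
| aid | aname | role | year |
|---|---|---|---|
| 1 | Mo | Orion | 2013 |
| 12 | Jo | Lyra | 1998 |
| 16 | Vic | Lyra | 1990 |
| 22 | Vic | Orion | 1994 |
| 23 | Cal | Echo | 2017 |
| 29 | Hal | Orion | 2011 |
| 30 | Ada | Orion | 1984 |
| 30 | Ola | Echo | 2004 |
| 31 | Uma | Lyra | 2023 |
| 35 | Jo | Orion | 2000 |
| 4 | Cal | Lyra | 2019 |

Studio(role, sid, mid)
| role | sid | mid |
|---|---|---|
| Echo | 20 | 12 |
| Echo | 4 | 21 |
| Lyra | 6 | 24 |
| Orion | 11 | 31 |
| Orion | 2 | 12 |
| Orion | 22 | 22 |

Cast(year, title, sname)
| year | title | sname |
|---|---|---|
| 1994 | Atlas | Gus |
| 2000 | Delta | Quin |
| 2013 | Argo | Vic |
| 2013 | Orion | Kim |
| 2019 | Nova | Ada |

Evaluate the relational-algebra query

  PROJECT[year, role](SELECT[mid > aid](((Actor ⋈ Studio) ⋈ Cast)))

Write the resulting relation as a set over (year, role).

Actor ⋈ Studio (natural join on role): {(1, Mo, Orion, 2013, 11, 31), (1, Mo, Orion, 2013, 2, 12), (1, Mo, Orion, 2013, 22, 22), (12, Jo, Lyra, 1998, 6, 24), (16, Vic, Lyra, 1990, 6, 24), (22, Vic, Orion, 1994, 11, 31), (22, Vic, Orion, 1994, 2, 12), (22, Vic, Orion, 1994, 22, 22), (23, Cal, Echo, 2017, 20, 12), (23, Cal, Echo, 2017, 4, 21), (29, Hal, Orion, 2011, 11, 31), (29, Hal, Orion, 2011, 2, 12), (29, Hal, Orion, 2011, 22, 22), (30, Ada, Orion, 1984, 11, 31), (30, Ada, Orion, 1984, 2, 12), (30, Ada, Orion, 1984, 22, 22), (30, Ola, Echo, 2004, 20, 12), (30, Ola, Echo, 2004, 4, 21), (31, Uma, Lyra, 2023, 6, 24), (35, Jo, Orion, 2000, 11, 31), (35, Jo, Orion, 2000, 2, 12), (35, Jo, Orion, 2000, 22, 22), (4, Cal, Lyra, 2019, 6, 24)}
(Actor ⋈ Studio) ⋈ Cast (natural join on year): {(1, Mo, Orion, 2013, 11, 31, Argo, Vic), (1, Mo, Orion, 2013, 11, 31, Orion, Kim), (1, Mo, Orion, 2013, 2, 12, Argo, Vic), (1, Mo, Orion, 2013, 2, 12, Orion, Kim), (1, Mo, Orion, 2013, 22, 22, Argo, Vic), (1, Mo, Orion, 2013, 22, 22, Orion, Kim), (22, Vic, Orion, 1994, 11, 31, Atlas, Gus), (22, Vic, Orion, 1994, 2, 12, Atlas, Gus), (22, Vic, Orion, 1994, 22, 22, Atlas, Gus), (35, Jo, Orion, 2000, 11, 31, Delta, Quin), (35, Jo, Orion, 2000, 2, 12, Delta, Quin), (35, Jo, Orion, 2000, 22, 22, Delta, Quin), (4, Cal, Lyra, 2019, 6, 24, Nova, Ada)}
Apply σ_{mid > aid}; surviving tuples: {(1, Mo, Orion, 2013, 11, 31, Argo, Vic), (1, Mo, Orion, 2013, 11, 31, Orion, Kim), (1, Mo, Orion, 2013, 2, 12, Argo, Vic), (1, Mo, Orion, 2013, 2, 12, Orion, Kim), (1, Mo, Orion, 2013, 22, 22, Argo, Vic), (1, Mo, Orion, 2013, 22, 22, Orion, Kim), (22, Vic, Orion, 1994, 11, 31, Atlas, Gus), (4, Cal, Lyra, 2019, 6, 24, Nova, Ada)}
π[year, role]: project onto (year, role) (5 duplicate(s) eliminated) → {(1994, Orion), (2013, Orion), (2019, Lyra)}

{(1994, Orion), (2013, Orion), (2019, Lyra)}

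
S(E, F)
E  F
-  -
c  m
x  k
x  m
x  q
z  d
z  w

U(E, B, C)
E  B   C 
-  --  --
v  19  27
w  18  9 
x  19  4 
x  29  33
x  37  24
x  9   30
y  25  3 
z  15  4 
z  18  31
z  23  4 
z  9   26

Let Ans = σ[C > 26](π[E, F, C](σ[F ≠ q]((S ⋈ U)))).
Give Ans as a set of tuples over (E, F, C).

S ⋈ U (natural join on E): {(x, k, 19, 4), (x, k, 29, 33), (x, k, 37, 24), (x, k, 9, 30), (x, m, 19, 4), (x, m, 29, 33), (x, m, 37, 24), (x, m, 9, 30), (x, q, 19, 4), (x, q, 29, 33), (x, q, 37, 24), (x, q, 9, 30), (z, d, 15, 4), (z, d, 18, 31), (z, d, 23, 4), (z, d, 9, 26), (z, w, 15, 4), (z, w, 18, 31), (z, w, 23, 4), (z, w, 9, 26)}
Selection F ≠ q: {(x, k, 19, 4), (x, k, 29, 33), (x, k, 37, 24), (x, k, 9, 30), (x, m, 19, 4), (x, m, 29, 33), (x, m, 37, 24), (x, m, 9, 30), (z, d, 15, 4), (z, d, 18, 31), (z, d, 23, 4), (z, d, 9, 26), (z, w, 15, 4), (z, w, 18, 31), (z, w, 23, 4), (z, w, 9, 26)}
Keep only column(s) E, F, C (2 duplicate(s) eliminated): {(x, k, 24), (x, k, 30), (x, k, 33), (x, k, 4), (x, m, 24), (x, m, 30), (x, m, 33), (x, m, 4), (z, d, 26), (z, d, 31), (z, d, 4), (z, w, 26), (z, w, 31), (z, w, 4)}
Selection C > 26: {(x, k, 30), (x, k, 33), (x, m, 30), (x, m, 33), (z, d, 31), (z, w, 31)}

{(x, k, 30), (x, k, 33), (x, m, 30), (x, m, 33), (z, d, 31), (z, w, 31)}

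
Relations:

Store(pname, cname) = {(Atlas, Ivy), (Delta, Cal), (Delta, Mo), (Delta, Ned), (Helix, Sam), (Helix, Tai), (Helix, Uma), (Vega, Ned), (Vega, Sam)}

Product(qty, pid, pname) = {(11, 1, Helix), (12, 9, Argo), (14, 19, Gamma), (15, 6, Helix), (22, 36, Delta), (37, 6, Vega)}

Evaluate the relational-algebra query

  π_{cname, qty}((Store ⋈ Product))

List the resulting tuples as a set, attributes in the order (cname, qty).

Natural join on pname: {(Delta, Cal, 22, 36), (Delta, Mo, 22, 36), (Delta, Ned, 22, 36), (Helix, Sam, 11, 1), (Helix, Sam, 15, 6), (Helix, Tai, 11, 1), (Helix, Tai, 15, 6), (Helix, Uma, 11, 1), (Helix, Uma, 15, 6), (Vega, Ned, 37, 6), (Vega, Sam, 37, 6)}
Projecting to cname, qty: {(Cal, 22), (Mo, 22), (Ned, 22), (Ned, 37), (Sam, 11), (Sam, 15), (Sam, 37), (Tai, 11), (Tai, 15), (Uma, 11), (Uma, 15)}

{(Cal, 22), (Mo, 22), (Ned, 22), (Ned, 37), (Sam, 11), (Sam, 15), (Sam, 37), (Tai, 11), (Tai, 15), (Uma, 11), (Uma, 15)}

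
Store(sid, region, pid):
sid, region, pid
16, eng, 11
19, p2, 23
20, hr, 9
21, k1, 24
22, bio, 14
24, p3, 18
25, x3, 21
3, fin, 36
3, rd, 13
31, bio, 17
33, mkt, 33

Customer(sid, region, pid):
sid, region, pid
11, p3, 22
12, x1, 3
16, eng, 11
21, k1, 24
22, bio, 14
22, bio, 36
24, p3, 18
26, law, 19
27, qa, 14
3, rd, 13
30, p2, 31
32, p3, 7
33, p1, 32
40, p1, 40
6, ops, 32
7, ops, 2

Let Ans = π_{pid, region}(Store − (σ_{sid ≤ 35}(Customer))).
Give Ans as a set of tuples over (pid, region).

{(17, bio), (21, x3), (23, p2), (33, mkt), (36, fin), (9, hr)}

Selection sid ≤ 35: {(11, p3, 22), (12, x1, 3), (16, eng, 11), (21, k1, 24), (22, bio, 14), (22, bio, 36), (24, p3, 18), (26, law, 19), (27, qa, 14), (3, rd, 13), (30, p2, 31), (32, p3, 7), (33, p1, 32), (6, ops, 32), (7, ops, 2)}
Difference: {(16, eng, 11), (19, p2, 23), (20, hr, 9), (21, k1, 24), (22, bio, 14), (24, p3, 18), (25, x3, 21), (3, fin, 36), (3, rd, 13), (31, bio, 17), (33, mkt, 33)} with {(11, p3, 22), (12, x1, 3), (16, eng, 11), (21, k1, 24), (22, bio, 14), (22, bio, 36), (24, p3, 18), (26, law, 19), (27, qa, 14), (3, rd, 13), (30, p2, 31), (32, p3, 7), (33, p1, 32), (6, ops, 32), (7, ops, 2)} → {(19, p2, 23), (20, hr, 9), (25, x3, 21), (3, fin, 36), (31, bio, 17), (33, mkt, 33)}
π_{pid, region} gives {(17, bio), (21, x3), (23, p2), (33, mkt), (36, fin), (9, hr)}.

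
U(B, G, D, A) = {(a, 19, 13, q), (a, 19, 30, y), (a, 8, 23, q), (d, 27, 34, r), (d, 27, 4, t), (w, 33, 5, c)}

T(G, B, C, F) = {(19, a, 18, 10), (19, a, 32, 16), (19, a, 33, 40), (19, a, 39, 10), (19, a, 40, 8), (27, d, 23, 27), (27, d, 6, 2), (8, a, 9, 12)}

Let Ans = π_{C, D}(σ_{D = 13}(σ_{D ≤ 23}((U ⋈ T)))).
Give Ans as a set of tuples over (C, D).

Joining U and T on B, G yields {(a, 19, 13, q, 18, 10), (a, 19, 13, q, 32, 16), (a, 19, 13, q, 33, 40), (a, 19, 13, q, 39, 10), (a, 19, 13, q, 40, 8), (a, 19, 30, y, 18, 10), (a, 19, 30, y, 32, 16), (a, 19, 30, y, 33, 40), (a, 19, 30, y, 39, 10), (a, 19, 30, y, 40, 8), (a, 8, 23, q, 9, 12), (d, 27, 34, r, 23, 27), (d, 27, 34, r, 6, 2), (d, 27, 4, t, 23, 27), (d, 27, 4, t, 6, 2)}.
Apply σ_{D ≤ 23}; surviving tuples: {(a, 19, 13, q, 18, 10), (a, 19, 13, q, 32, 16), (a, 19, 13, q, 33, 40), (a, 19, 13, q, 39, 10), (a, 19, 13, q, 40, 8), (a, 8, 23, q, 9, 12), (d, 27, 4, t, 23, 27), (d, 27, 4, t, 6, 2)}
Apply σ_{D = 13}; surviving tuples: {(a, 19, 13, q, 18, 10), (a, 19, 13, q, 32, 16), (a, 19, 13, q, 33, 40), (a, 19, 13, q, 39, 10), (a, 19, 13, q, 40, 8)}
π_{C, D} gives {(18, 13), (32, 13), (33, 13), (39, 13), (40, 13)}.

{(18, 13), (32, 13), (33, 13), (39, 13), (40, 13)}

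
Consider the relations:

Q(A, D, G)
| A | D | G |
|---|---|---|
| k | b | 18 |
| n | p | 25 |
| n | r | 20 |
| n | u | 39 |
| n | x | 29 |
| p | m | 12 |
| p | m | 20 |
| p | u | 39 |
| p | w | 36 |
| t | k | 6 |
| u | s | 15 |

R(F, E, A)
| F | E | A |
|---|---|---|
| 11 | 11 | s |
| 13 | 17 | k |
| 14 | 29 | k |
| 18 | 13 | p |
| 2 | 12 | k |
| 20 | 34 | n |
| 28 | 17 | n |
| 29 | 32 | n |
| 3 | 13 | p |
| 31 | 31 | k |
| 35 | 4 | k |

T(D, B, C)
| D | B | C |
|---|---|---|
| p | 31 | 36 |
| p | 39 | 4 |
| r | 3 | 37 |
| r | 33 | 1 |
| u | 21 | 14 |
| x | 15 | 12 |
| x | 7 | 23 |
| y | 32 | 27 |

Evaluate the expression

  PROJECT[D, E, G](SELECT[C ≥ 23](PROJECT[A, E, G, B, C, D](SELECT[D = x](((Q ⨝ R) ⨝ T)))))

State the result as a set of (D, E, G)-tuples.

Natural join on A: {(k, b, 18, 13, 17), (k, b, 18, 14, 29), (k, b, 18, 2, 12), (k, b, 18, 31, 31), (k, b, 18, 35, 4), (n, p, 25, 20, 34), (n, p, 25, 28, 17), (n, p, 25, 29, 32), (n, r, 20, 20, 34), (n, r, 20, 28, 17), (n, r, 20, 29, 32), (n, u, 39, 20, 34), (n, u, 39, 28, 17), (n, u, 39, 29, 32), (n, x, 29, 20, 34), (n, x, 29, 28, 17), (n, x, 29, 29, 32), (p, m, 12, 18, 13), (p, m, 12, 3, 13), (p, m, 20, 18, 13), (p, m, 20, 3, 13), (p, u, 39, 18, 13), (p, u, 39, 3, 13), (p, w, 36, 18, 13), (p, w, 36, 3, 13)}
Natural join on D: {(n, p, 25, 20, 34, 31, 36), (n, p, 25, 20, 34, 39, 4), (n, p, 25, 28, 17, 31, 36), (n, p, 25, 28, 17, 39, 4), (n, p, 25, 29, 32, 31, 36), (n, p, 25, 29, 32, 39, 4), (n, r, 20, 20, 34, 3, 37), (n, r, 20, 20, 34, 33, 1), (n, r, 20, 28, 17, 3, 37), (n, r, 20, 28, 17, 33, 1), (n, r, 20, 29, 32, 3, 37), (n, r, 20, 29, 32, 33, 1), (n, u, 39, 20, 34, 21, 14), (n, u, 39, 28, 17, 21, 14), (n, u, 39, 29, 32, 21, 14), (n, x, 29, 20, 34, 15, 12), (n, x, 29, 20, 34, 7, 23), (n, x, 29, 28, 17, 15, 12), (n, x, 29, 28, 17, 7, 23), (n, x, 29, 29, 32, 15, 12), (n, x, 29, 29, 32, 7, 23), (p, u, 39, 18, 13, 21, 14), (p, u, 39, 3, 13, 21, 14)}
Selection D = x: {(n, x, 29, 20, 34, 15, 12), (n, x, 29, 20, 34, 7, 23), (n, x, 29, 28, 17, 15, 12), (n, x, 29, 28, 17, 7, 23), (n, x, 29, 29, 32, 15, 12), (n, x, 29, 29, 32, 7, 23)}
Projecting to A, E, G, B, C, D: {(n, 17, 29, 15, 12, x), (n, 17, 29, 7, 23, x), (n, 32, 29, 15, 12, x), (n, 32, 29, 7, 23, x), (n, 34, 29, 15, 12, x), (n, 34, 29, 7, 23, x)}
Selection C ≥ 23: {(n, 17, 29, 7, 23, x), (n, 32, 29, 7, 23, x), (n, 34, 29, 7, 23, x)}
Projecting to D, E, G: {(x, 17, 29), (x, 32, 29), (x, 34, 29)}

{(x, 17, 29), (x, 32, 29), (x, 34, 29)}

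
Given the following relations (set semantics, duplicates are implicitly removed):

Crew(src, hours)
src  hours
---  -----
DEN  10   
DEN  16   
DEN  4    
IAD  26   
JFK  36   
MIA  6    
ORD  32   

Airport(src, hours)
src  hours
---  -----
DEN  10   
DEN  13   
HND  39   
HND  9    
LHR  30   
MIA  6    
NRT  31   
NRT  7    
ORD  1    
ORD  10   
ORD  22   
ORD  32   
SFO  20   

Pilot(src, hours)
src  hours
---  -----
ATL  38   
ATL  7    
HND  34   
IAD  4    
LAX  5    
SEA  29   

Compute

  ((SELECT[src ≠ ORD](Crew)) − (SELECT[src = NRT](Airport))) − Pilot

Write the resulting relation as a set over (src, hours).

{(DEN, 10), (DEN, 16), (DEN, 4), (IAD, 26), (JFK, 36), (MIA, 6)}

σ[src ≠ ORD]: keep tuples satisfying src ≠ ORD → {(DEN, 10), (DEN, 16), (DEN, 4), (IAD, 26), (JFK, 36), (MIA, 6)}
σ[src = NRT]: keep tuples satisfying src = NRT → {(NRT, 31), (NRT, 7)}
Set difference of the two operands is {(DEN, 10), (DEN, 16), (DEN, 4), (IAD, 26), (JFK, 36), (MIA, 6)}.
Set difference of the two operands is {(DEN, 10), (DEN, 16), (DEN, 4), (IAD, 26), (JFK, 36), (MIA, 6)}.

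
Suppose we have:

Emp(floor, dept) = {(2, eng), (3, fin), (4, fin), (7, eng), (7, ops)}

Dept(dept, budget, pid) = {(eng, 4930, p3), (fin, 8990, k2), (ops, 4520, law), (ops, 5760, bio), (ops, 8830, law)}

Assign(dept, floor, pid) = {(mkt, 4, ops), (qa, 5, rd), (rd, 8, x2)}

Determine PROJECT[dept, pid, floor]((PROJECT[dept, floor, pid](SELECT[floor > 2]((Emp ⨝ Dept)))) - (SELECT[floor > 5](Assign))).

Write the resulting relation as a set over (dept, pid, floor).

Emp ⋈ Dept (natural join on dept): {(2, eng, 4930, p3), (3, fin, 8990, k2), (4, fin, 8990, k2), (7, eng, 4930, p3), (7, ops, 4520, law), (7, ops, 5760, bio), (7, ops, 8830, law)}
Apply σ_{floor > 2}; surviving tuples: {(3, fin, 8990, k2), (4, fin, 8990, k2), (7, eng, 4930, p3), (7, ops, 4520, law), (7, ops, 5760, bio), (7, ops, 8830, law)}
π[dept, floor, pid]: project onto (dept, floor, pid) (1 duplicate(s) eliminated) → {(eng, 7, p3), (fin, 3, k2), (fin, 4, k2), (ops, 7, bio), (ops, 7, law)}
Apply σ_{floor > 5}; surviving tuples: {(rd, 8, x2)}
Set difference of the two operands is {(eng, 7, p3), (fin, 3, k2), (fin, 4, k2), (ops, 7, bio), (ops, 7, law)}.
π[dept, pid, floor]: project onto (dept, pid, floor) → {(eng, p3, 7), (fin, k2, 3), (fin, k2, 4), (ops, bio, 7), (ops, law, 7)}

{(eng, p3, 7), (fin, k2, 3), (fin, k2, 4), (ops, bio, 7), (ops, law, 7)}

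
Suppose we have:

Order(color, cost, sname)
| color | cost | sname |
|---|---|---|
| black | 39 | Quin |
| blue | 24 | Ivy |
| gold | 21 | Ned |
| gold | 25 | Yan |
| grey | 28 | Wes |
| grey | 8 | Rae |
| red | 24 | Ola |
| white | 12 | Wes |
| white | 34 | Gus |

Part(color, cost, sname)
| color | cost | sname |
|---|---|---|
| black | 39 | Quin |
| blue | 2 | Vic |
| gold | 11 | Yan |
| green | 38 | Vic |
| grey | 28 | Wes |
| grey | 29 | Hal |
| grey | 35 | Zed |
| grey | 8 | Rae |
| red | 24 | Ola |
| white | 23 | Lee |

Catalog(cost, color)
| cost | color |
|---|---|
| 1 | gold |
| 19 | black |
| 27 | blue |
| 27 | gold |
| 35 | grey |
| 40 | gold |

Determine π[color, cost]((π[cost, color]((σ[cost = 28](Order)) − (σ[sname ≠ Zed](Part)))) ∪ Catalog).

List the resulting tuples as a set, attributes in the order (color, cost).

σ[cost = 28]: keep tuples satisfying cost = 28 → {(grey, 28, Wes)}
σ[sname ≠ Zed]: keep tuples satisfying sname ≠ Zed → {(black, 39, Quin), (blue, 2, Vic), (gold, 11, Yan), (green, 38, Vic), (grey, 28, Wes), (grey, 29, Hal), (grey, 8, Rae), (red, 24, Ola), (white, 23, Lee)}
Taking the difference: {}
Projecting to cost, color: {}
Taking the union: {(1, gold), (19, black), (27, blue), (27, gold), (35, grey), (40, gold)}
Projecting to color, cost: {(black, 19), (blue, 27), (gold, 1), (gold, 27), (gold, 40), (grey, 35)}

{(black, 19), (blue, 27), (gold, 1), (gold, 27), (gold, 40), (grey, 35)}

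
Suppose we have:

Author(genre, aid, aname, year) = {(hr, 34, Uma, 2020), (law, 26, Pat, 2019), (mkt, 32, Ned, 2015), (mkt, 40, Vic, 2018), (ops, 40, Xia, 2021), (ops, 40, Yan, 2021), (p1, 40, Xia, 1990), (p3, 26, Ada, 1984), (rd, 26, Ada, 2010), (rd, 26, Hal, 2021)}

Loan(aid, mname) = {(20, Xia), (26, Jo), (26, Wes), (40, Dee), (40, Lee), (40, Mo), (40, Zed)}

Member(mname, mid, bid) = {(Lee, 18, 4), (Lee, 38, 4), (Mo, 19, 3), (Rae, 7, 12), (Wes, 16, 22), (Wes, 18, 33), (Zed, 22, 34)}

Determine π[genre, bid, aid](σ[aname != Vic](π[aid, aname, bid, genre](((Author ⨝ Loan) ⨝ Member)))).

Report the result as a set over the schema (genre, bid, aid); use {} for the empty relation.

Joining Author and Loan on aid yields {(law, 26, Pat, 2019, Jo), (law, 26, Pat, 2019, Wes), (mkt, 40, Vic, 2018, Dee), (mkt, 40, Vic, 2018, Lee), (mkt, 40, Vic, 2018, Mo), (mkt, 40, Vic, 2018, Zed), (ops, 40, Xia, 2021, Dee), (ops, 40, Xia, 2021, Lee), (ops, 40, Xia, 2021, Mo), (ops, 40, Xia, 2021, Zed), (ops, 40, Yan, 2021, Dee), (ops, 40, Yan, 2021, Lee), (ops, 40, Yan, 2021, Mo), (ops, 40, Yan, 2021, Zed), (p1, 40, Xia, 1990, Dee), (p1, 40, Xia, 1990, Lee), (p1, 40, Xia, 1990, Mo), (p1, 40, Xia, 1990, Zed), (p3, 26, Ada, 1984, Jo), (p3, 26, Ada, 1984, Wes), (rd, 26, Ada, 2010, Jo), (rd, 26, Ada, 2010, Wes), (rd, 26, Hal, 2021, Jo), (rd, 26, Hal, 2021, Wes)}.
Joining (Author ⨝ Loan) and Member on mname yields {(law, 26, Pat, 2019, Wes, 16, 22), (law, 26, Pat, 2019, Wes, 18, 33), (mkt, 40, Vic, 2018, Lee, 18, 4), (mkt, 40, Vic, 2018, Lee, 38, 4), (mkt, 40, Vic, 2018, Mo, 19, 3), (mkt, 40, Vic, 2018, Zed, 22, 34), (ops, 40, Xia, 2021, Lee, 18, 4), (ops, 40, Xia, 2021, Lee, 38, 4), (ops, 40, Xia, 2021, Mo, 19, 3), (ops, 40, Xia, 2021, Zed, 22, 34), (ops, 40, Yan, 2021, Lee, 18, 4), (ops, 40, Yan, 2021, Lee, 38, 4), (ops, 40, Yan, 2021, Mo, 19, 3), (ops, 40, Yan, 2021, Zed, 22, 34), (p1, 40, Xia, 1990, Lee, 18, 4), (p1, 40, Xia, 1990, Lee, 38, 4), (p1, 40, Xia, 1990, Mo, 19, 3), (p1, 40, Xia, 1990, Zed, 22, 34), (p3, 26, Ada, 1984, Wes, 16, 22), (p3, 26, Ada, 1984, Wes, 18, 33), (rd, 26, Ada, 2010, Wes, 16, 22), (rd, 26, Ada, 2010, Wes, 18, 33), (rd, 26, Hal, 2021, Wes, 16, 22), (rd, 26, Hal, 2021, Wes, 18, 33)}.
π_{aid, aname, bid, genre} gives {(26, Ada, 22, p3), (26, Ada, 22, rd), (26, Ada, 33, p3), (26, Ada, 33, rd), (26, Hal, 22, rd), (26, Hal, 33, rd), (26, Pat, 22, law), (26, Pat, 33, law), (40, Vic, 3, mkt), (40, Vic, 34, mkt), (40, Vic, 4, mkt), (40, Xia, 3, ops), (40, Xia, 3, p1), (40, Xia, 34, ops), (40, Xia, 34, p1), (40, Xia, 4, ops), (40, Xia, 4, p1), (40, Yan, 3, ops), (40, Yan, 34, ops), (40, Yan, 4, ops)} (4 duplicate(s) eliminated).
σ[aname != Vic]: keep tuples satisfying aname != Vic → {(26, Ada, 22, p3), (26, Ada, 22, rd), (26, Ada, 33, p3), (26, Ada, 33, rd), (26, Hal, 22, rd), (26, Hal, 33, rd), (26, Pat, 22, law), (26, Pat, 33, law), (40, Xia, 3, ops), (40, Xia, 3, p1), (40, Xia, 34, ops), (40, Xia, 34, p1), (40, Xia, 4, ops), (40, Xia, 4, p1), (40, Yan, 3, ops), (40, Yan, 34, ops), (40, Yan, 4, ops)}
π_{genre, bid, aid} gives {(law, 22, 26), (law, 33, 26), (ops, 3, 40), (ops, 34, 40), (ops, 4, 40), (p1, 3, 40), (p1, 34, 40), (p1, 4, 40), (p3, 22, 26), (p3, 33, 26), (rd, 22, 26), (rd, 33, 26)} (5 duplicate(s) eliminated).

{(law, 22, 26), (law, 33, 26), (ops, 3, 40), (ops, 34, 40), (ops, 4, 40), (p1, 3, 40), (p1, 34, 40), (p1, 4, 40), (p3, 22, 26), (p3, 33, 26), (rd, 22, 26), (rd, 33, 26)}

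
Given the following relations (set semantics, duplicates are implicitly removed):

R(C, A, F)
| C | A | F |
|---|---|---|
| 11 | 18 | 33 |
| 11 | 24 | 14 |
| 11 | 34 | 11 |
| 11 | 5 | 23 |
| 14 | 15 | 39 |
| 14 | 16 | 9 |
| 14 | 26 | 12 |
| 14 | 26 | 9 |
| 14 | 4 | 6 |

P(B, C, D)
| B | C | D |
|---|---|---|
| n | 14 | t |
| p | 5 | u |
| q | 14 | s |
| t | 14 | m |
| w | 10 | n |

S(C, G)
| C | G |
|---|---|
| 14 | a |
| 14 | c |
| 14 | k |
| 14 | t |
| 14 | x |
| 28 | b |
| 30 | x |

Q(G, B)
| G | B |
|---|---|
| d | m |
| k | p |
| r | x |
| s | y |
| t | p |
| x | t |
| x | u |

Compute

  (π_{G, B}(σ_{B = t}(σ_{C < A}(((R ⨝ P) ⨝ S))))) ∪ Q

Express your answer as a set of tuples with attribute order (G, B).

R ⋈ P (natural join on C): {(14, 15, 39, n, t), (14, 15, 39, q, s), (14, 15, 39, t, m), (14, 16, 9, n, t), (14, 16, 9, q, s), (14, 16, 9, t, m), (14, 26, 12, n, t), (14, 26, 12, q, s), (14, 26, 12, t, m), (14, 26, 9, n, t), (14, 26, 9, q, s), (14, 26, 9, t, m), (14, 4, 6, n, t), (14, 4, 6, q, s), (14, 4, 6, t, m)}
(R ⨝ P) ⋈ S (natural join on C): {(14, 15, 39, n, t, a), (14, 15, 39, n, t, c), (14, 15, 39, n, t, k), (14, 15, 39, n, t, t), (14, 15, 39, n, t, x), (14, 15, 39, q, s, a), (14, 15, 39, q, s, c), (14, 15, 39, q, s, k), (14, 15, 39, q, s, t), (14, 15, 39, q, s, x), (14, 15, 39, t, m, a), (14, 15, 39, t, m, c), (14, 15, 39, t, m, k), (14, 15, 39, t, m, t), (14, 15, 39, t, m, x), (14, 16, 9, n, t, a), (14, 16, 9, n, t, c), (14, 16, 9, n, t, k), (14, 16, 9, n, t, t), (14, 16, 9, n, t, x), (14, 16, 9, q, s, a), (14, 16, 9, q, s, c), (14, 16, 9, q, s, k), (14, 16, 9, q, s, t), (14, 16, 9, q, s, x), (14, 16, 9, t, m, a), (14, 16, 9, t, m, c), (14, 16, 9, t, m, k), (14, 16, 9, t, m, t), (14, 16, 9, t, m, x), (14, 26, 12, n, t, a), (14, 26, 12, n, t, c), (14, 26, 12, n, t, k), (14, 26, 12, n, t, t), (14, 26, 12, n, t, x), (14, 26, 12, q, s, a), (14, 26, 12, q, s, c), (14, 26, 12, q, s, k), (14, 26, 12, q, s, t), (14, 26, 12, q, s, x), (14, 26, 12, t, m, a), (14, 26, 12, t, m, c), (14, 26, 12, t, m, k), (14, 26, 12, t, m, t), (14, 26, 12, t, m, x), (14, 26, 9, n, t, a), (14, 26, 9, n, t, c), (14, 26, 9, n, t, k), (14, 26, 9, n, t, t), (14, 26, 9, n, t, x), (14, 26, 9, q, s, a), (14, 26, 9, q, s, c), (14, 26, 9, q, s, k), (14, 26, 9, q, s, t), (14, 26, 9, q, s, x), (14, 26, 9, t, m, a), (14, 26, 9, t, m, c), (14, 26, 9, t, m, k), (14, 26, 9, t, m, t), (14, 26, 9, t, m, x), (14, 4, 6, n, t, a), (14, 4, 6, n, t, c), (14, 4, 6, n, t, k), (14, 4, 6, n, t, t), (14, 4, 6, n, t, x), (14, 4, 6, q, s, a), (14, 4, 6, q, s, c), (14, 4, 6, q, s, k), (14, 4, 6, q, s, t), (14, 4, 6, q, s, x), (14, 4, 6, t, m, a), (14, 4, 6, t, m, c), (14, 4, 6, t, m, k), (14, 4, 6, t, m, t), (14, 4, 6, t, m, x)}
Filtering on C < A leaves {(14, 15, 39, n, t, a), (14, 15, 39, n, t, c), (14, 15, 39, n, t, k), (14, 15, 39, n, t, t), (14, 15, 39, n, t, x), (14, 15, 39, q, s, a), (14, 15, 39, q, s, c), (14, 15, 39, q, s, k), (14, 15, 39, q, s, t), (14, 15, 39, q, s, x), (14, 15, 39, t, m, a), (14, 15, 39, t, m, c), (14, 15, 39, t, m, k), (14, 15, 39, t, m, t), (14, 15, 39, t, m, x), (14, 16, 9, n, t, a), (14, 16, 9, n, t, c), (14, 16, 9, n, t, k), (14, 16, 9, n, t, t), (14, 16, 9, n, t, x), (14, 16, 9, q, s, a), (14, 16, 9, q, s, c), (14, 16, 9, q, s, k), (14, 16, 9, q, s, t), (14, 16, 9, q, s, x), (14, 16, 9, t, m, a), (14, 16, 9, t, m, c), (14, 16, 9, t, m, k), (14, 16, 9, t, m, t), (14, 16, 9, t, m, x), (14, 26, 12, n, t, a), (14, 26, 12, n, t, c), (14, 26, 12, n, t, k), (14, 26, 12, n, t, t), (14, 26, 12, n, t, x), (14, 26, 12, q, s, a), (14, 26, 12, q, s, c), (14, 26, 12, q, s, k), (14, 26, 12, q, s, t), (14, 26, 12, q, s, x), (14, 26, 12, t, m, a), (14, 26, 12, t, m, c), (14, 26, 12, t, m, k), (14, 26, 12, t, m, t), (14, 26, 12, t, m, x), (14, 26, 9, n, t, a), (14, 26, 9, n, t, c), (14, 26, 9, n, t, k), (14, 26, 9, n, t, t), (14, 26, 9, n, t, x), (14, 26, 9, q, s, a), (14, 26, 9, q, s, c), (14, 26, 9, q, s, k), (14, 26, 9, q, s, t), (14, 26, 9, q, s, x), (14, 26, 9, t, m, a), (14, 26, 9, t, m, c), (14, 26, 9, t, m, k), (14, 26, 9, t, m, t), (14, 26, 9, t, m, x)}.
Filtering on B = t leaves {(14, 15, 39, t, m, a), (14, 15, 39, t, m, c), (14, 15, 39, t, m, k), (14, 15, 39, t, m, t), (14, 15, 39, t, m, x), (14, 16, 9, t, m, a), (14, 16, 9, t, m, c), (14, 16, 9, t, m, k), (14, 16, 9, t, m, t), (14, 16, 9, t, m, x), (14, 26, 12, t, m, a), (14, 26, 12, t, m, c), (14, 26, 12, t, m, k), (14, 26, 12, t, m, t), (14, 26, 12, t, m, x), (14, 26, 9, t, m, a), (14, 26, 9, t, m, c), (14, 26, 9, t, m, k), (14, 26, 9, t, m, t), (14, 26, 9, t, m, x)}.
Keep only column(s) G, B (15 duplicate(s) eliminated): {(a, t), (c, t), (k, t), (t, t), (x, t)}
Union: {(a, t), (c, t), (k, t), (t, t), (x, t)} with {(d, m), (k, p), (r, x), (s, y), (t, p), (x, t), (x, u)} → {(a, t), (c, t), (d, m), (k, p), (k, t), (r, x), (s, y), (t, p), (t, t), (x, t), (x, u)}

{(a, t), (c, t), (d, m), (k, p), (k, t), (r, x), (s, y), (t, p), (t, t), (x, t), (x, u)}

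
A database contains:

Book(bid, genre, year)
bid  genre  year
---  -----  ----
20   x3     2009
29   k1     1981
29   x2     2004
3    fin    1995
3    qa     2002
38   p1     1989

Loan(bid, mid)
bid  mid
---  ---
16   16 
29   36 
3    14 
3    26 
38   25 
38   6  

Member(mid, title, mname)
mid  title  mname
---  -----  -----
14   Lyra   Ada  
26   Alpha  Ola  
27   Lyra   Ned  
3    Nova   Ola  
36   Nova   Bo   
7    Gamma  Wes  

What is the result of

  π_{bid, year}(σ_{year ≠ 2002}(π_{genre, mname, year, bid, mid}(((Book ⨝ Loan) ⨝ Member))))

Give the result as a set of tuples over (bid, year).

Joining Book and Loan on bid yields {(29, k1, 1981, 36), (29, x2, 2004, 36), (3, fin, 1995, 14), (3, fin, 1995, 26), (3, qa, 2002, 14), (3, qa, 2002, 26), (38, p1, 1989, 25), (38, p1, 1989, 6)}.
Joining (Book ⨝ Loan) and Member on mid yields {(29, k1, 1981, 36, Nova, Bo), (29, x2, 2004, 36, Nova, Bo), (3, fin, 1995, 14, Lyra, Ada), (3, fin, 1995, 26, Alpha, Ola), (3, qa, 2002, 14, Lyra, Ada), (3, qa, 2002, 26, Alpha, Ola)}.
π_{genre, mname, year, bid, mid} gives {(fin, Ada, 1995, 3, 14), (fin, Ola, 1995, 3, 26), (k1, Bo, 1981, 29, 36), (qa, Ada, 2002, 3, 14), (qa, Ola, 2002, 3, 26), (x2, Bo, 2004, 29, 36)}.
Apply σ_{year ≠ 2002}; surviving tuples: {(fin, Ada, 1995, 3, 14), (fin, Ola, 1995, 3, 26), (k1, Bo, 1981, 29, 36), (x2, Bo, 2004, 29, 36)}
π_{bid, year} gives {(29, 1981), (29, 2004), (3, 1995)} (1 duplicate(s) eliminated).

{(29, 1981), (29, 2004), (3, 1995)}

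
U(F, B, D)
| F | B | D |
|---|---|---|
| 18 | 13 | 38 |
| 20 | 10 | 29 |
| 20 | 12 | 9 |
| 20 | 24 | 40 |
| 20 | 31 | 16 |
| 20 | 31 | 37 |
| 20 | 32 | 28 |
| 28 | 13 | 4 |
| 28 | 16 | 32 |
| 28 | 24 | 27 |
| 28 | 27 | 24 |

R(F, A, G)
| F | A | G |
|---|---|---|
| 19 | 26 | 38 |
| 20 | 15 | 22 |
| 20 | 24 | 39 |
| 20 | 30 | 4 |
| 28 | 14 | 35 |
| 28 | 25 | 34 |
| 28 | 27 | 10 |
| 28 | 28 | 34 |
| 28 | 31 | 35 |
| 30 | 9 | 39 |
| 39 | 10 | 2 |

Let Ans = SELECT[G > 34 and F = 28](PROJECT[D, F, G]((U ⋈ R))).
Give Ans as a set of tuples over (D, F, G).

{(24, 28, 35), (27, 28, 35), (32, 28, 35), (4, 28, 35)}

Natural join on F: {(20, 10, 29, 15, 22), (20, 10, 29, 24, 39), (20, 10, 29, 30, 4), (20, 12, 9, 15, 22), (20, 12, 9, 24, 39), (20, 12, 9, 30, 4), (20, 24, 40, 15, 22), (20, 24, 40, 24, 39), (20, 24, 40, 30, 4), (20, 31, 16, 15, 22), (20, 31, 16, 24, 39), (20, 31, 16, 30, 4), (20, 31, 37, 15, 22), (20, 31, 37, 24, 39), (20, 31, 37, 30, 4), (20, 32, 28, 15, 22), (20, 32, 28, 24, 39), (20, 32, 28, 30, 4), (28, 13, 4, 14, 35), (28, 13, 4, 25, 34), (28, 13, 4, 27, 10), (28, 13, 4, 28, 34), (28, 13, 4, 31, 35), (28, 16, 32, 14, 35), (28, 16, 32, 25, 34), (28, 16, 32, 27, 10), (28, 16, 32, 28, 34), (28, 16, 32, 31, 35), (28, 24, 27, 14, 35), (28, 24, 27, 25, 34), (28, 24, 27, 27, 10), (28, 24, 27, 28, 34), (28, 24, 27, 31, 35), (28, 27, 24, 14, 35), (28, 27, 24, 25, 34), (28, 27, 24, 27, 10), (28, 27, 24, 28, 34), (28, 27, 24, 31, 35)}
π_{D, F, G} gives {(16, 20, 22), (16, 20, 39), (16, 20, 4), (24, 28, 10), (24, 28, 34), (24, 28, 35), (27, 28, 10), (27, 28, 34), (27, 28, 35), (28, 20, 22), (28, 20, 39), (28, 20, 4), (29, 20, 22), (29, 20, 39), (29, 20, 4), (32, 28, 10), (32, 28, 34), (32, 28, 35), (37, 20, 22), (37, 20, 39), (37, 20, 4), (4, 28, 10), (4, 28, 34), (4, 28, 35), (40, 20, 22), (40, 20, 39), (40, 20, 4), (9, 20, 22), (9, 20, 39), (9, 20, 4)} (8 duplicate(s) eliminated).
Selection G > 34 and F = 28: {(24, 28, 35), (27, 28, 35), (32, 28, 35), (4, 28, 35)}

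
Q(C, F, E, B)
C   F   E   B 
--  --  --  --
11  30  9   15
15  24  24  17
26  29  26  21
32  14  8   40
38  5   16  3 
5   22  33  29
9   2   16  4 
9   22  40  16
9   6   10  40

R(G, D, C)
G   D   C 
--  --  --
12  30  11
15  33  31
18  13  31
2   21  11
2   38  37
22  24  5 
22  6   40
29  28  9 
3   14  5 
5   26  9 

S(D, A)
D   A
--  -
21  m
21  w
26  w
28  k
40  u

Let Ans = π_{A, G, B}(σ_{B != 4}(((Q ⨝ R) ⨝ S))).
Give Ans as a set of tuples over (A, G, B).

{(k, 29, 16), (k, 29, 40), (m, 2, 15), (w, 2, 15), (w, 5, 16), (w, 5, 40)}

Joining Q and R on C yields {(11, 30, 9, 15, 12, 30), (11, 30, 9, 15, 2, 21), (5, 22, 33, 29, 22, 24), (5, 22, 33, 29, 3, 14), (9, 2, 16, 4, 29, 28), (9, 2, 16, 4, 5, 26), (9, 22, 40, 16, 29, 28), (9, 22, 40, 16, 5, 26), (9, 6, 10, 40, 29, 28), (9, 6, 10, 40, 5, 26)}.
Joining (Q ⨝ R) and S on D yields {(11, 30, 9, 15, 2, 21, m), (11, 30, 9, 15, 2, 21, w), (9, 2, 16, 4, 29, 28, k), (9, 2, 16, 4, 5, 26, w), (9, 22, 40, 16, 29, 28, k), (9, 22, 40, 16, 5, 26, w), (9, 6, 10, 40, 29, 28, k), (9, 6, 10, 40, 5, 26, w)}.
Selection B != 4: {(11, 30, 9, 15, 2, 21, m), (11, 30, 9, 15, 2, 21, w), (9, 22, 40, 16, 29, 28, k), (9, 22, 40, 16, 5, 26, w), (9, 6, 10, 40, 29, 28, k), (9, 6, 10, 40, 5, 26, w)}
π_{A, G, B} gives {(k, 29, 16), (k, 29, 40), (m, 2, 15), (w, 2, 15), (w, 5, 16), (w, 5, 40)}.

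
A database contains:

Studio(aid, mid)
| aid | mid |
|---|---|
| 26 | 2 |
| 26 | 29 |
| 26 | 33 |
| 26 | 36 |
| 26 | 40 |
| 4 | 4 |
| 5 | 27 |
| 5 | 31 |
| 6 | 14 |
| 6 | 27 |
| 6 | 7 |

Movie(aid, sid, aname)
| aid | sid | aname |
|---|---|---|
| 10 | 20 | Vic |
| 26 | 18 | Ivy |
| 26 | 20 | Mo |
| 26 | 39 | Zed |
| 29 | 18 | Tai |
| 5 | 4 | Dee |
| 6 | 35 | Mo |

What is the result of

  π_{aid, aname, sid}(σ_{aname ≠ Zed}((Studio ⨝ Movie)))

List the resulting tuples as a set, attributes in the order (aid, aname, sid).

Natural join on aid: {(26, 2, 18, Ivy), (26, 2, 20, Mo), (26, 2, 39, Zed), (26, 29, 18, Ivy), (26, 29, 20, Mo), (26, 29, 39, Zed), (26, 33, 18, Ivy), (26, 33, 20, Mo), (26, 33, 39, Zed), (26, 36, 18, Ivy), (26, 36, 20, Mo), (26, 36, 39, Zed), (26, 40, 18, Ivy), (26, 40, 20, Mo), (26, 40, 39, Zed), (5, 27, 4, Dee), (5, 31, 4, Dee), (6, 14, 35, Mo), (6, 27, 35, Mo), (6, 7, 35, Mo)}
Selection aname ≠ Zed: {(26, 2, 18, Ivy), (26, 2, 20, Mo), (26, 29, 18, Ivy), (26, 29, 20, Mo), (26, 33, 18, Ivy), (26, 33, 20, Mo), (26, 36, 18, Ivy), (26, 36, 20, Mo), (26, 40, 18, Ivy), (26, 40, 20, Mo), (5, 27, 4, Dee), (5, 31, 4, Dee), (6, 14, 35, Mo), (6, 27, 35, Mo), (6, 7, 35, Mo)}
Keep only column(s) aid, aname, sid (11 duplicate(s) eliminated): {(26, Ivy, 18), (26, Mo, 20), (5, Dee, 4), (6, Mo, 35)}

{(26, Ivy, 18), (26, Mo, 20), (5, Dee, 4), (6, Mo, 35)}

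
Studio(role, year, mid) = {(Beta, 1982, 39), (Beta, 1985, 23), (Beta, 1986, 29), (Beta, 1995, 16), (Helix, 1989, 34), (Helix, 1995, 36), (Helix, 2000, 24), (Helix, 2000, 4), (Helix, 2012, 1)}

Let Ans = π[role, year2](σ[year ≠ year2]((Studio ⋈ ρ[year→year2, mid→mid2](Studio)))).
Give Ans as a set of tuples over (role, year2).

{(Beta, 1982), (Beta, 1985), (Beta, 1986), (Beta, 1995), (Helix, 1989), (Helix, 1995), (Helix, 2000), (Helix, 2012)}

ρ[year→year2, mid→mid2]: schema becomes (role, year2, mid2); tuples unchanged.
Joining Studio and ρ[year→year2, mid→mid2](Studio) on role yields {(Beta, 1982, 39, 1982, 39), (Beta, 1982, 39, 1985, 23), (Beta, 1982, 39, 1986, 29), (Beta, 1982, 39, 1995, 16), (Beta, 1985, 23, 1982, 39), (Beta, 1985, 23, 1985, 23), (Beta, 1985, 23, 1986, 29), (Beta, 1985, 23, 1995, 16), (Beta, 1986, 29, 1982, 39), (Beta, 1986, 29, 1985, 23), (Beta, 1986, 29, 1986, 29), (Beta, 1986, 29, 1995, 16), (Beta, 1995, 16, 1982, 39), (Beta, 1995, 16, 1985, 23), (Beta, 1995, 16, 1986, 29), (Beta, 1995, 16, 1995, 16), (Helix, 1989, 34, 1989, 34), (Helix, 1989, 34, 1995, 36), (Helix, 1989, 34, 2000, 24), (Helix, 1989, 34, 2000, 4), (Helix, 1989, 34, 2012, 1), (Helix, 1995, 36, 1989, 34), (Helix, 1995, 36, 1995, 36), (Helix, 1995, 36, 2000, 24), (Helix, 1995, 36, 2000, 4), (Helix, 1995, 36, 2012, 1), (Helix, 2000, 24, 1989, 34), (Helix, 2000, 24, 1995, 36), (Helix, 2000, 24, 2000, 24), (Helix, 2000, 24, 2000, 4), (Helix, 2000, 24, 2012, 1), (Helix, 2000, 4, 1989, 34), (Helix, 2000, 4, 1995, 36), (Helix, 2000, 4, 2000, 24), (Helix, 2000, 4, 2000, 4), (Helix, 2000, 4, 2012, 1), (Helix, 2012, 1, 1989, 34), (Helix, 2012, 1, 1995, 36), (Helix, 2012, 1, 2000, 24), (Helix, 2012, 1, 2000, 4), (Helix, 2012, 1, 2012, 1)}.
σ[year ≠ year2]: keep tuples satisfying year ≠ year2 → {(Beta, 1982, 39, 1985, 23), (Beta, 1982, 39, 1986, 29), (Beta, 1982, 39, 1995, 16), (Beta, 1985, 23, 1982, 39), (Beta, 1985, 23, 1986, 29), (Beta, 1985, 23, 1995, 16), (Beta, 1986, 29, 1982, 39), (Beta, 1986, 29, 1985, 23), (Beta, 1986, 29, 1995, 16), (Beta, 1995, 16, 1982, 39), (Beta, 1995, 16, 1985, 23), (Beta, 1995, 16, 1986, 29), (Helix, 1989, 34, 1995, 36), (Helix, 1989, 34, 2000, 24), (Helix, 1989, 34, 2000, 4), (Helix, 1989, 34, 2012, 1), (Helix, 1995, 36, 1989, 34), (Helix, 1995, 36, 2000, 24), (Helix, 1995, 36, 2000, 4), (Helix, 1995, 36, 2012, 1), (Helix, 2000, 24, 1989, 34), (Helix, 2000, 24, 1995, 36), (Helix, 2000, 24, 2012, 1), (Helix, 2000, 4, 1989, 34), (Helix, 2000, 4, 1995, 36), (Helix, 2000, 4, 2012, 1), (Helix, 2012, 1, 1989, 34), (Helix, 2012, 1, 1995, 36), (Helix, 2012, 1, 2000, 24), (Helix, 2012, 1, 2000, 4)}
Keep only column(s) role, year2 (22 duplicate(s) eliminated): {(Beta, 1982), (Beta, 1985), (Beta, 1986), (Beta, 1995), (Helix, 1989), (Helix, 1995), (Helix, 2000), (Helix, 2012)}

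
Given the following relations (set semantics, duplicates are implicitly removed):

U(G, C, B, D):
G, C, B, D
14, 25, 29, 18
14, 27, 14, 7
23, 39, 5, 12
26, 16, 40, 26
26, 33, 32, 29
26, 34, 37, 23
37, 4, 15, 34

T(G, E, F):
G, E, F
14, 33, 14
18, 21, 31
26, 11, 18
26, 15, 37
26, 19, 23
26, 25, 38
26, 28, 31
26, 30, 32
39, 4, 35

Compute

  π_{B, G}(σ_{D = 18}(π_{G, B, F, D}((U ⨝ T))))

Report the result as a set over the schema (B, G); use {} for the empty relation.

{(29, 14)}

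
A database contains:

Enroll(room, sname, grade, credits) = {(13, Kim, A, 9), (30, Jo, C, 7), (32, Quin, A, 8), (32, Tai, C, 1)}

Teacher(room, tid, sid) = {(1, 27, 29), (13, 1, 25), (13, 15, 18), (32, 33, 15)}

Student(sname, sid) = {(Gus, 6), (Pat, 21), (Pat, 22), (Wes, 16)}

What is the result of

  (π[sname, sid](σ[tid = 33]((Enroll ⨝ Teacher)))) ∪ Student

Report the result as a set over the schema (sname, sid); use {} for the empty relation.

{(Gus, 6), (Pat, 21), (Pat, 22), (Quin, 15), (Tai, 15), (Wes, 16)}

Joining Enroll and Teacher on room yields {(13, Kim, A, 9, 1, 25), (13, Kim, A, 9, 15, 18), (32, Quin, A, 8, 33, 15), (32, Tai, C, 1, 33, 15)}.
Apply σ_{tid = 33}; surviving tuples: {(32, Quin, A, 8, 33, 15), (32, Tai, C, 1, 33, 15)}
π_{sname, sid} gives {(Quin, 15), (Tai, 15)}.
Set union of the two operands is {(Gus, 6), (Pat, 21), (Pat, 22), (Quin, 15), (Tai, 15), (Wes, 16)}.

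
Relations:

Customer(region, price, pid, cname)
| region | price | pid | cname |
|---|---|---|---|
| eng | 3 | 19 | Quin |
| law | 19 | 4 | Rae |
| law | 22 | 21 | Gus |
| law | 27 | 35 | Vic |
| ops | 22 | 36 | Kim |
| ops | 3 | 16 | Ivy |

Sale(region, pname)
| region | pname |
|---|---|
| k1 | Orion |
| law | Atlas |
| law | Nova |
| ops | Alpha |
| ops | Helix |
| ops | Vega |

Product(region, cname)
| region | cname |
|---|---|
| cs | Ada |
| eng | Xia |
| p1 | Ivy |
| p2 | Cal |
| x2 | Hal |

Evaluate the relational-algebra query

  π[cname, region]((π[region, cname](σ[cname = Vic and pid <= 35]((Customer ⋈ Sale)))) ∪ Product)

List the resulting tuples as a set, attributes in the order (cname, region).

Customer ⋈ Sale (natural join on region): {(law, 19, 4, Rae, Atlas), (law, 19, 4, Rae, Nova), (law, 22, 21, Gus, Atlas), (law, 22, 21, Gus, Nova), (law, 27, 35, Vic, Atlas), (law, 27, 35, Vic, Nova), (ops, 22, 36, Kim, Alpha), (ops, 22, 36, Kim, Helix), (ops, 22, 36, Kim, Vega), (ops, 3, 16, Ivy, Alpha), (ops, 3, 16, Ivy, Helix), (ops, 3, 16, Ivy, Vega)}
Filtering on cname = Vic and pid <= 35 leaves {(law, 27, 35, Vic, Atlas), (law, 27, 35, Vic, Nova)}.
π[region, cname]: project onto (region, cname) (1 duplicate(s) eliminated) → {(law, Vic)}
Set union of the two operands is {(cs, Ada), (eng, Xia), (law, Vic), (p1, Ivy), (p2, Cal), (x2, Hal)}.
π[cname, region]: project onto (cname, region) → {(Ada, cs), (Cal, p2), (Hal, x2), (Ivy, p1), (Vic, law), (Xia, eng)}

{(Ada, cs), (Cal, p2), (Hal, x2), (Ivy, p1), (Vic, law), (Xia, eng)}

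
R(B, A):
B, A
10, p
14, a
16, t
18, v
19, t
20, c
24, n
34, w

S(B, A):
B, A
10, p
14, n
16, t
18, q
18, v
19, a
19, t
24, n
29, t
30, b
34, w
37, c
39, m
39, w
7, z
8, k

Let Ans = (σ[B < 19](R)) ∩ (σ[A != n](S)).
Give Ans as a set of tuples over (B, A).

Selection B < 19: {(10, p), (14, a), (16, t), (18, v)}
Selection A != n: {(10, p), (16, t), (18, q), (18, v), (19, a), (19, t), (29, t), (30, b), (34, w), (37, c), (39, m), (39, w), (7, z), (8, k)}
Set intersection of the two operands is {(10, p), (16, t), (18, v)}.

{(10, p), (16, t), (18, v)}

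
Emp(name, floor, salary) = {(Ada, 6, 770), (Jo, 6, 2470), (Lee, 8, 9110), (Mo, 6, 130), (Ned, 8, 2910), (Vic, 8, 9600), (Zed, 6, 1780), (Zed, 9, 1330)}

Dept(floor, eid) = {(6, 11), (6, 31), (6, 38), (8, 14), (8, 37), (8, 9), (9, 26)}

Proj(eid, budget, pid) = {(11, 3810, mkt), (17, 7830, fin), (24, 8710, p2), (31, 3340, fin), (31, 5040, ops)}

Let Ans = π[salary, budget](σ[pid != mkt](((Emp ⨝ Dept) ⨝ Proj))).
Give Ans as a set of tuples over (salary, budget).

Joining Emp and Dept on floor yields {(Ada, 6, 770, 11), (Ada, 6, 770, 31), (Ada, 6, 770, 38), (Jo, 6, 2470, 11), (Jo, 6, 2470, 31), (Jo, 6, 2470, 38), (Lee, 8, 9110, 14), (Lee, 8, 9110, 37), (Lee, 8, 9110, 9), (Mo, 6, 130, 11), (Mo, 6, 130, 31), (Mo, 6, 130, 38), (Ned, 8, 2910, 14), (Ned, 8, 2910, 37), (Ned, 8, 2910, 9), (Vic, 8, 9600, 14), (Vic, 8, 9600, 37), (Vic, 8, 9600, 9), (Zed, 6, 1780, 11), (Zed, 6, 1780, 31), (Zed, 6, 1780, 38), (Zed, 9, 1330, 26)}.
Joining (Emp ⨝ Dept) and Proj on eid yields {(Ada, 6, 770, 11, 3810, mkt), (Ada, 6, 770, 31, 3340, fin), (Ada, 6, 770, 31, 5040, ops), (Jo, 6, 2470, 11, 3810, mkt), (Jo, 6, 2470, 31, 3340, fin), (Jo, 6, 2470, 31, 5040, ops), (Mo, 6, 130, 11, 3810, mkt), (Mo, 6, 130, 31, 3340, fin), (Mo, 6, 130, 31, 5040, ops), (Zed, 6, 1780, 11, 3810, mkt), (Zed, 6, 1780, 31, 3340, fin), (Zed, 6, 1780, 31, 5040, ops)}.
Filtering on pid != mkt leaves {(Ada, 6, 770, 31, 3340, fin), (Ada, 6, 770, 31, 5040, ops), (Jo, 6, 2470, 31, 3340, fin), (Jo, 6, 2470, 31, 5040, ops), (Mo, 6, 130, 31, 3340, fin), (Mo, 6, 130, 31, 5040, ops), (Zed, 6, 1780, 31, 3340, fin), (Zed, 6, 1780, 31, 5040, ops)}.
Keep only column(s) salary, budget: {(130, 3340), (130, 5040), (1780, 3340), (1780, 5040), (2470, 3340), (2470, 5040), (770, 3340), (770, 5040)}

{(130, 3340), (130, 5040), (1780, 3340), (1780, 5040), (2470, 3340), (2470, 5040), (770, 3340), (770, 5040)}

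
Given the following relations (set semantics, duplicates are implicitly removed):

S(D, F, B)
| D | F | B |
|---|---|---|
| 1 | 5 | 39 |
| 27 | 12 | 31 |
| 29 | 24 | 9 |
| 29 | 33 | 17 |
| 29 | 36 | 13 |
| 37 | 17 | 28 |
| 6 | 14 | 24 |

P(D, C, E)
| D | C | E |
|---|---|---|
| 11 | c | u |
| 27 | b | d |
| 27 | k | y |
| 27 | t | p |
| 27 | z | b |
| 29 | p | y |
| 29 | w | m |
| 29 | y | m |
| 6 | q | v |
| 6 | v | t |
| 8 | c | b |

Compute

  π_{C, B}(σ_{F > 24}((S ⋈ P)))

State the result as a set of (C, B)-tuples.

{(p, 13), (p, 17), (w, 13), (w, 17), (y, 13), (y, 17)}

Natural join on D: {(27, 12, 31, b, d), (27, 12, 31, k, y), (27, 12, 31, t, p), (27, 12, 31, z, b), (29, 24, 9, p, y), (29, 24, 9, w, m), (29, 24, 9, y, m), (29, 33, 17, p, y), (29, 33, 17, w, m), (29, 33, 17, y, m), (29, 36, 13, p, y), (29, 36, 13, w, m), (29, 36, 13, y, m), (6, 14, 24, q, v), (6, 14, 24, v, t)}
Filtering on F > 24 leaves {(29, 33, 17, p, y), (29, 33, 17, w, m), (29, 33, 17, y, m), (29, 36, 13, p, y), (29, 36, 13, w, m), (29, 36, 13, y, m)}.
Keep only column(s) C, B: {(p, 13), (p, 17), (w, 13), (w, 17), (y, 13), (y, 17)}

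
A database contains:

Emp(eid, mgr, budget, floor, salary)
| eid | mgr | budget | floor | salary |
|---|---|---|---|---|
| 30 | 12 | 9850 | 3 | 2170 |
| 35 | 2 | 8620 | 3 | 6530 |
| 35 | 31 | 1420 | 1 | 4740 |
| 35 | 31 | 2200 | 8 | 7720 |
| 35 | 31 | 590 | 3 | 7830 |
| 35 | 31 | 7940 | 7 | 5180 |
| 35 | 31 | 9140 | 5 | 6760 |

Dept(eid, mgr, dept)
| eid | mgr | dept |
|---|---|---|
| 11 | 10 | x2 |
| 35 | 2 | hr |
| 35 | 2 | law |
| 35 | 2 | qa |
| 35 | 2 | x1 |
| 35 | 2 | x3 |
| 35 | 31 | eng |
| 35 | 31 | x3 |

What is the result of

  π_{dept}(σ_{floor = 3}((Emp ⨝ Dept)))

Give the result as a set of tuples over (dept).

Emp ⋈ Dept (natural join on eid, mgr): {(35, 2, 8620, 3, 6530, hr), (35, 2, 8620, 3, 6530, law), (35, 2, 8620, 3, 6530, qa), (35, 2, 8620, 3, 6530, x1), (35, 2, 8620, 3, 6530, x3), (35, 31, 1420, 1, 4740, eng), (35, 31, 1420, 1, 4740, x3), (35, 31, 2200, 8, 7720, eng), (35, 31, 2200, 8, 7720, x3), (35, 31, 590, 3, 7830, eng), (35, 31, 590, 3, 7830, x3), (35, 31, 7940, 7, 5180, eng), (35, 31, 7940, 7, 5180, x3), (35, 31, 9140, 5, 6760, eng), (35, 31, 9140, 5, 6760, x3)}
Selection floor = 3: {(35, 2, 8620, 3, 6530, hr), (35, 2, 8620, 3, 6530, law), (35, 2, 8620, 3, 6530, qa), (35, 2, 8620, 3, 6530, x1), (35, 2, 8620, 3, 6530, x3), (35, 31, 590, 3, 7830, eng), (35, 31, 590, 3, 7830, x3)}
π[dept]: project onto (dept) (1 duplicate(s) eliminated) → {eng, hr, law, qa, x1, x3}

{eng, hr, law, qa, x1, x3}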